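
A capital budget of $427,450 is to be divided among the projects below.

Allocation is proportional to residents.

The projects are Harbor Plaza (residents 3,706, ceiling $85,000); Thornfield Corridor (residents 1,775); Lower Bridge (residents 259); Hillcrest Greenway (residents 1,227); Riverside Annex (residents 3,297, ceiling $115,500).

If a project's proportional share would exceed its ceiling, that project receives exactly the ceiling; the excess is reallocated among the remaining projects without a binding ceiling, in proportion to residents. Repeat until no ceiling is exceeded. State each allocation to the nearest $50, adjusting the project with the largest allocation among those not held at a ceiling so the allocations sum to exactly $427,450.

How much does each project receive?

Harbor Plaza: $85,000 | Thornfield Corridor: $123,500 | Lower Bridge: $18,050 | Hillcrest Greenway: $85,400 | Riverside Annex: $115,500

Sum of residents: 10,264.
Pro-rata shares before constraints: Harbor Plaza 154,338.44; Thornfield Corridor 73,920.86; Lower Bridge 10,786.20; Hillcrest Greenway 51,099.10; Riverside Annex 137,305.40.
Capped: Harbor Plaza ($85,000), Riverside Annex ($115,500); remaining pool $226,950 reallocated over remaining residents 3,261.
Redistributed shares: Thornfield Corridor 123,531.51 → $123,550; Lower Bridge 18,025.16 → $18,050; Hillcrest Greenway 85,393.33 → $85,400.
Rounding difference −$50 applied to Thornfield Corridor → $123,500.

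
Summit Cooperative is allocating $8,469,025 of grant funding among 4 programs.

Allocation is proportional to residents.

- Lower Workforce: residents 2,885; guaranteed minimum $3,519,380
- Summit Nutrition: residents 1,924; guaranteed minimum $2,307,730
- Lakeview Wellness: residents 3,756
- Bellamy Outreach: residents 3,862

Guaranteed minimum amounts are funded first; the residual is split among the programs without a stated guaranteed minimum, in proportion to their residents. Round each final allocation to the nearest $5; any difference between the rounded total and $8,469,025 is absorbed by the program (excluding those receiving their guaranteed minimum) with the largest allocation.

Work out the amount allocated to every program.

Lower Workforce: $3,519,380 | Summit Nutrition: $2,307,730 | Lakeview Wellness: $1,302,575 | Bellamy Outreach: $1,339,340

Fund the minimums — Lower Workforce $3,519,380; Summit Nutrition $2,307,730. Residual $2,641,915.
Residual split over remaining residents 7,618: Lakeview Wellness 1,302,577.15 → $1,302,575; Bellamy Outreach 1,339,337.85 → $1,339,340.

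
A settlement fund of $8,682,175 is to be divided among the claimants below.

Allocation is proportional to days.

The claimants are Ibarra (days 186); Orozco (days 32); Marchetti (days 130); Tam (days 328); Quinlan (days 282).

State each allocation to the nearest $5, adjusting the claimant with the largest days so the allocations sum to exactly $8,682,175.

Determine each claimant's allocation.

Ibarra: $1,685,685 | Orozco: $290,010 | Marchetti: $1,178,165 | Tam: $2,972,600 | Quinlan: $2,555,715

Combined days = 186 + 32 + 130 + 328 + 282 = 958.
Pro-rata amounts: Ibarra 1,685,683.25; Orozco 290,010.02; Marchetti 1,178,165.71; Tam 2,972,602.71; Quinlan 2,555,713.31.
Rounded to nearest $5: Ibarra $1,685,685; Orozco $290,010; Marchetti $1,178,165; Tam $2,972,605; Quinlan $2,555,715. Sum = $8,682,180.
Difference $8,682,175 − $8,682,180 = −$5 applied to largest days (Tam): Tam becomes $2,972,600.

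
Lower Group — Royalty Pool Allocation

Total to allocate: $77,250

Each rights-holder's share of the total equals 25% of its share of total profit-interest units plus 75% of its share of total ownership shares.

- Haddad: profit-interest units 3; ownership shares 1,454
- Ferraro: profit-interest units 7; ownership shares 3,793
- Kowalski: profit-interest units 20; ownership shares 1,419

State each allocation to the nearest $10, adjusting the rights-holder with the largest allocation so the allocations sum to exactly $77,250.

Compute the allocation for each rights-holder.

Totals — profit-interest units 30, ownership shares 6,666.
Composite weights (25% profit-interest units + 75% ownership shares): Haddad 0.1886; Ferraro 0.4851; Kowalski 0.3263.
Proportional shares: Haddad 14,568.68; Ferraro 37,473.09; Kowalski 25,208.23.
At nearest $10: Haddad $14,570; Ferraro $37,470; Kowalski $25,210. Sum = $77,250.
No rounding difference to absorb.

Haddad: $14,570 | Ferraro: $37,470 | Kowalski: $25,210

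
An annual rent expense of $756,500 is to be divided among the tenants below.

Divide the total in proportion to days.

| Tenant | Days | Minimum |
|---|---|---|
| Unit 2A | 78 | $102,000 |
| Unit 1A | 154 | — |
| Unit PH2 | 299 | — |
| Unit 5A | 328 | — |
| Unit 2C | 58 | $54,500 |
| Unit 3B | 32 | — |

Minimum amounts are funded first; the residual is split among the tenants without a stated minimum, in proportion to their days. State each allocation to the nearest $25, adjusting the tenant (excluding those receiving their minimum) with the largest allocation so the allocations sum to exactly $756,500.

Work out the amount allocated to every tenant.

Fund the minimums — Unit 2A $102,000; Unit 2C $54,500. Residual $600,000.
Residual split over remaining days 813: Unit 1A 113,653.14 → $113,650; Unit PH2 220,664.21 → $220,675; Unit 5A 242,066.42 → $242,075; Unit 3B 23,616.24 → $23,625.
Rounding difference −$25 applied to Unit 5A → $242,050.

Unit 2A: $102,000 · Unit 1A: $113,650 · Unit PH2: $220,675 · Unit 5A: $242,050 · Unit 2C: $54,500 · Unit 3B: $23,625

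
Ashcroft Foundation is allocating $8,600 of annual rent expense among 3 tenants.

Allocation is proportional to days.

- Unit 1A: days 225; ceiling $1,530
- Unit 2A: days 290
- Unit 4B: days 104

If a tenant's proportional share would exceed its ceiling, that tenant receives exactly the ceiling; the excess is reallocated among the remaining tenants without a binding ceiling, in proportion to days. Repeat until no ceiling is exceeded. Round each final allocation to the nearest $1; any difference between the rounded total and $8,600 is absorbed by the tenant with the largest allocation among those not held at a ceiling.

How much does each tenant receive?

Unit 1A: $1,530 · Unit 2A: $5,204 · Unit 4B: $1,866

Combined days = 619.
Pro-rata shares before constraints: Unit 1A 3,126.01; Unit 2A 4,029.08; Unit 4B 1,444.91.
Cap binds for Unit 1A ($1,530); remaining pool $7,070 reallocated over remaining days 394.
Remaining shares: Unit 2A 5,203.81 → $5,204; Unit 4B 1,866.19 → $1,866.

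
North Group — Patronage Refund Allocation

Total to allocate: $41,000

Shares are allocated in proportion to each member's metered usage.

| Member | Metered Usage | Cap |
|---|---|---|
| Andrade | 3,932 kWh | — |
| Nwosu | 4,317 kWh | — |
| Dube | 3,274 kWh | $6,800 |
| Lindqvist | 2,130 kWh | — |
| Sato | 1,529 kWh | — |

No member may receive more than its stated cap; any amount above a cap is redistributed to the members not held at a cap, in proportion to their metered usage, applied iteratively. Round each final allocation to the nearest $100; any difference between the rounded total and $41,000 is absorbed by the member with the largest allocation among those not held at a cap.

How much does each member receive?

Andrade: $11,300 | Nwosu: $12,400 | Dube: $6,800 | Lindqvist: $6,100 | Sato: $4,400

Combined metered usage = 15,182.
Unconstrained shares: Andrade 10,618.63; Nwosu 11,658.35; Dube 8,841.65; Lindqvist 5,752.21; Sato 4,129.17.
Cap binds for Dube ($6,800); remaining pool $34,200 reallocated over remaining metered usage 11,908.
Remaining shares: Andrade 11,292.78 → $11,300; Nwosu 12,398.51 → $12,400; Lindqvist 6,117.40 → $6,100; Sato 4,391.32 → $4,400.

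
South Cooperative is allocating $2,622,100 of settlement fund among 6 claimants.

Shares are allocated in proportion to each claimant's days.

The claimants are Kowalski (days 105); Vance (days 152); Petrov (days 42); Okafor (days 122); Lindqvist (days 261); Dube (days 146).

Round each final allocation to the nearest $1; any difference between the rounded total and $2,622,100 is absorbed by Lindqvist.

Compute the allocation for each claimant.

Sum of days: 828.
Raw shares: Kowalski 105/828 × $2,622,100 = 332,512.68; Vance 152/828 × $2,622,100 = 481,351.69; Petrov 42/828 × $2,622,100 = 133,005.07; Okafor 122/828 × $2,622,100 = 386,348.07; Lindqvist 261/828 × $2,622,100 = 826,531.52; Dube 146/828 × $2,622,100 = 462,350.97.
At nearest $1: Kowalski $332,513; Vance $481,352; Petrov $133,005; Okafor $386,348; Lindqvist $826,532; Dube $462,351. Sum = $2,622,101.
Difference $2,622,100 − $2,622,101 = −$1 applied to Lindqvist: Lindqvist becomes $826,531.

Kowalski: $332,513 | Vance: $481,352 | Petrov: $133,005 | Okafor: $386,348 | Lindqvist: $826,531 | Dube: $462,351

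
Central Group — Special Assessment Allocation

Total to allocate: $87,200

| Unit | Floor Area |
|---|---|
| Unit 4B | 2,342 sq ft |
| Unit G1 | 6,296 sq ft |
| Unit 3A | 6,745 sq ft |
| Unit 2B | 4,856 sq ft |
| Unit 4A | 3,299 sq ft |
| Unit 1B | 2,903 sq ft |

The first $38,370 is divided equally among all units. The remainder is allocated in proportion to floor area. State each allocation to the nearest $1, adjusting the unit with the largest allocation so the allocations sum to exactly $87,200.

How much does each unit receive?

First tranche $38,370 split equally: $6,395 each.
Remainder $48,830 by floor area (total 26,441): Unit 4B 4,325.10 → $4,325; Unit G1 11,627.16 → $11,627; Unit 3A 12,456.35 → $12,456; Unit 2B 8,967.83 → $8,968; Unit 4A 6,092.44 → $6,092; Unit 1B 5,361.12 → $5,361.
Rounding difference +$1 on remainder applied to Unit 3A.
Totals: Unit 4B $6,395 + $4,325 = $10,720; Unit G1 $6,395 + $11,627 = $18,022; Unit 3A $6,395 + $12,457 = $18,852; Unit 2B $6,395 + $8,968 = $15,363; Unit 4A $6,395 + $6,092 = $12,487; Unit 1B $6,395 + $5,361 = $11,756.

Unit 4B: $10,720; Unit G1: $18,022; Unit 3A: $18,852; Unit 2B: $15,363; Unit 4A: $12,487; Unit 1B: $11,756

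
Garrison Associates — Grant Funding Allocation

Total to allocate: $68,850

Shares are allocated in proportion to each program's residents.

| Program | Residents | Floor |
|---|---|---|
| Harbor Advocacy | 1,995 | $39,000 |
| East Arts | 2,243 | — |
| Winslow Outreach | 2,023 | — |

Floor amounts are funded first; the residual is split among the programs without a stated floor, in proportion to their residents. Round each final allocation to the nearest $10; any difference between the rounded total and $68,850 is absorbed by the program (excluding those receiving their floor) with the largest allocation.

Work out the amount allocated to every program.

Harbor Advocacy: $39,000; East Arts: $15,690; Winslow Outreach: $14,160

Guaranteed amounts: Harbor Advocacy $39,000. Residual $29,850.
Residual split over remaining residents 4,266: East Arts 15,694.69 → $15,690; Winslow Outreach 14,155.31 → $14,160.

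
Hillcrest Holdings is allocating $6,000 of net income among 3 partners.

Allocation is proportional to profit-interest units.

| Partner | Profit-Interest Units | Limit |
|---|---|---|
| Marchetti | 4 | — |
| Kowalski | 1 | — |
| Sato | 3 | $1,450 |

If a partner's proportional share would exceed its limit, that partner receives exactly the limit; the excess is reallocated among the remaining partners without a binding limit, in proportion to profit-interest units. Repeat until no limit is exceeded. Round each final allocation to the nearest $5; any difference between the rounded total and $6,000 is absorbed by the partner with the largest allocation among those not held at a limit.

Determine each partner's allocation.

Marchetti: $3,640 | Kowalski: $910 | Sato: $1,450

Profit-interest units total: 8.
Unconstrained shares: Marchetti 3,000.00; Kowalski 750.00; Sato 2,250.00.
Capped: Sato ($1,450); residual $4,550 reallocated over remaining profit-interest units 5.
Redistributed shares: Marchetti 3,640.00 → $3,640; Kowalski 910.00 → $910.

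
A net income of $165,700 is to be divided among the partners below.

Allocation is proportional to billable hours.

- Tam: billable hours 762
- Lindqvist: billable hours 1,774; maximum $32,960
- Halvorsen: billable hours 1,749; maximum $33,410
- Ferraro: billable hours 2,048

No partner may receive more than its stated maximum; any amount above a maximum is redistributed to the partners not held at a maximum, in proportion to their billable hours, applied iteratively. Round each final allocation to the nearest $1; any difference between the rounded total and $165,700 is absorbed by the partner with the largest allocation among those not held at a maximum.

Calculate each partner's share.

Billable hours total: 6,333.
Pro-rata shares before constraints: Tam 19,937.38; Lindqvist 46,415.89; Halvorsen 45,761.77; Ferraro 53,584.97.
Held at cap: Lindqvist ($32,960), Halvorsen ($33,410); remaining pool $99,330 reallocated over remaining billable hours 2,810.
Redistributed shares: Tam 26,935.75 → $26,936; Ferraro 72,394.25 → $72,394.

Tam: $26,936; Lindqvist: $32,960; Halvorsen: $33,410; Ferraro: $72,394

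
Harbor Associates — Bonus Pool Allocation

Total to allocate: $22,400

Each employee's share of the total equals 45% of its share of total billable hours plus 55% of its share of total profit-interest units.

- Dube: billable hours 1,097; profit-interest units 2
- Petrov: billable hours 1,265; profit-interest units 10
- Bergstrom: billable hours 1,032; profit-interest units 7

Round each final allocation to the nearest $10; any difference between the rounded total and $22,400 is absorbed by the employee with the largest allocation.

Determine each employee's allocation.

Billable hours total 3,394; profit-interest units total 19.
Blended shares (45% billable hours + 55% profit-interest units): Dube 0.2033; Petrov 0.4572; Bergstrom 0.3395.
Proportional shares: Dube 4,554.87; Petrov 10,241.19; Bergstrom 7,603.93.
At nearest $10: Dube $4,550; Petrov $10,240; Bergstrom $7,600. Sum = $22,390.
Difference $22,400 − $22,390 = +$10 applied to largest allocation (Petrov): Petrov becomes $10,250.

Dube: $4,550 | Petrov: $10,250 | Bergstrom: $7,600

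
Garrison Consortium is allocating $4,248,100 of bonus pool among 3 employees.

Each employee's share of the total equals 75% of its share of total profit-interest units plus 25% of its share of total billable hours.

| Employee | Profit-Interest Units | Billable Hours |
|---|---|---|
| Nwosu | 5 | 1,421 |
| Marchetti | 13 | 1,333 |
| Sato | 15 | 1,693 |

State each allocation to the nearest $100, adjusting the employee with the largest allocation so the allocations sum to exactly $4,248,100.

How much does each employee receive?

Totals — profit-interest units 33, billable hours 4,447.
Blended shares (75% profit-interest units + 25% billable hours): Nwosu 0.1935; Marchetti 0.3704; Sato 0.4361.
Unrounded shares: Nwosu 822,099.45; Marchetti 1,573,465.25; Sato 1,852,535.30.
At nearest $100: Nwosu $822,100; Marchetti $1,573,500; Sato $1,852,500. Sum = $4,248,100.
Rounded total matches; no reconciliation needed.

Nwosu: $822,100 | Marchetti: $1,573,500 | Sato: $1,852,500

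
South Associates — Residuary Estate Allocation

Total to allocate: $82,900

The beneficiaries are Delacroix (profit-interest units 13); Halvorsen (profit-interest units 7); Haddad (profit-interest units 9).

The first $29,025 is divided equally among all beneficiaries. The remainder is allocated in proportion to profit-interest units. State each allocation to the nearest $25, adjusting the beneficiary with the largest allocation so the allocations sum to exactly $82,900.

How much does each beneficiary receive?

First tranche $29,025 split equally: $9,675 each.
Remainder $53,875 by profit-interest units (total 29): Delacroix 24,150.86 → $24,150; Halvorsen 13,004.31 → $13,000; Haddad 16,719.83 → $16,725.
Totals: Delacroix $9,675 + $24,150 = $33,825; Halvorsen $9,675 + $13,000 = $22,675; Haddad $9,675 + $16,725 = $26,400.

Delacroix: $33,825 | Halvorsen: $22,675 | Haddad: $26,400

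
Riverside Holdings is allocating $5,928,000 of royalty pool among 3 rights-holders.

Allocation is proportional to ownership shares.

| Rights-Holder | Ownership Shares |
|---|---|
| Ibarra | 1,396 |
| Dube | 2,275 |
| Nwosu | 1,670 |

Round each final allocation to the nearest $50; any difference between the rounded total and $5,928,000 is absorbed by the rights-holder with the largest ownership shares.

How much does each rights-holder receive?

Ibarra: $1,549,450 · Dube: $2,525,000 · Nwosu: $1,853,550

Combined ownership shares = 5,341.
Raw shares: Ibarra 1,396/5,341 × $5,928,000 = 1,549,426.70; Dube 2,275/5,341 × $5,928,000 = 2,525,032.77; Nwosu 1,670/5,341 × $5,928,000 = 1,853,540.54.
At nearest $50: Ibarra $1,549,450; Dube $2,525,050; Nwosu $1,853,550. Sum = $5,928,050.
Difference $5,928,000 − $5,928,050 = −$50 applied to largest ownership shares (Dube): Dube becomes $2,525,000.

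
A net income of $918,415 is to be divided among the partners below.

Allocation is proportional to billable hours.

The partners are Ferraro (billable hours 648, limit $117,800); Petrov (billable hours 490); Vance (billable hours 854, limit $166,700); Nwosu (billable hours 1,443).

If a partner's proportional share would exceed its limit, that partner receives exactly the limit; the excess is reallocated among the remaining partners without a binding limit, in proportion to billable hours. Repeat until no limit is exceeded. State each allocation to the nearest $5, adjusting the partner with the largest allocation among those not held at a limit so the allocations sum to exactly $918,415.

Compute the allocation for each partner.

Combined billable hours = 3,435.
Unconstrained shares: Ferraro 173,255.58; Petrov 131,011.16; Vance 228,333.74; Nwosu 385,814.51.
Capped: Ferraro ($117,800), Vance ($166,700); balance $633,915 reallocated over remaining billable hours 1,933.
Redistributed shares: Petrov 160,692.37 → $160,690; Nwosu 473,222.63 → $473,225.

Ferraro: $117,800 | Petrov: $160,690 | Vance: $166,700 | Nwosu: $473,225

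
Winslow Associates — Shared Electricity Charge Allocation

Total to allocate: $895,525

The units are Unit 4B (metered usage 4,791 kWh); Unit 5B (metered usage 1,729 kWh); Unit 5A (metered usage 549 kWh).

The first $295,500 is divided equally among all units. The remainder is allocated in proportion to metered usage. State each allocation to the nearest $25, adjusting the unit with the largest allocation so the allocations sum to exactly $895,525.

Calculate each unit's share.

Unit 4B: $505,175 · Unit 5B: $245,250 · Unit 5A: $145,100

$295,500 shared equally gives $98,500 per unit.
Remainder $600,025 by metered usage (total 7,069): Unit 4B 406,665.69 → $406,675; Unit 5B 146,759.55 → $146,750; Unit 5A 46,599.76 → $46,600.
Totals: Unit 4B $98,500 + $406,675 = $505,175; Unit 5B $98,500 + $146,750 = $245,250; Unit 5A $98,500 + $46,600 = $145,100.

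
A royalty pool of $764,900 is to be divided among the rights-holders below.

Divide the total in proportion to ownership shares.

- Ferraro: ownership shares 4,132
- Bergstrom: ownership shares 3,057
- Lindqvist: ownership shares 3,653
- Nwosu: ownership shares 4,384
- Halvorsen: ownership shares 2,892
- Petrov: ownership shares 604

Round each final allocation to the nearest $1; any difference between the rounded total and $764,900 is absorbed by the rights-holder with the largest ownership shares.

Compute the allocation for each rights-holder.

Ownership shares total: 4,132 + 3,057 + 3,653 + 4,384 + 2,892 + 604 = 18,722.
Proportional shares: Ferraro 168,815.66; Bergstrom 124,895.81; Lindqvist 149,245.79; Nwosu 179,111.29; Halvorsen 118,154.62; Petrov 24,676.83.
At nearest $1: Ferraro $168,816; Bergstrom $124,896; Lindqvist $149,246; Nwosu $179,111; Halvorsen $118,155; Petrov $24,677. Sum = $764,901.
Difference $764,900 − $764,901 = −$1 applied to largest ownership shares (Nwosu): Nwosu becomes $179,110.

Ferraro: $168,816 | Bergstrom: $124,896 | Lindqvist: $149,246 | Nwosu: $179,110 | Halvorsen: $118,155 | Petrov: $24,677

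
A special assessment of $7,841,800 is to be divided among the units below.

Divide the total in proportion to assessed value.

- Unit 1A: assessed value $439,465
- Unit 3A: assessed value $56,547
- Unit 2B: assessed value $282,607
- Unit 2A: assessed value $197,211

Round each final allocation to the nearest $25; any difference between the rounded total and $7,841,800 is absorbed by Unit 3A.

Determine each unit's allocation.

Assessed value total: 975,830.
Pro-rata amounts: Unit 1A 439,465/975,830 × $7,841,800 = 3,531,554.30; Unit 3A 56,547/975,830 × $7,841,800 = 454,413.44; Unit 2B 282,607/975,830 × $7,841,800 = 2,271,038.57; Unit 2A 197,211/975,830 × $7,841,800 = 1,584,793.68.
Rounded to nearest $25: Unit 1A $3,531,550; Unit 3A $454,425; Unit 2B $2,271,050; Unit 2A $1,584,800. Sum = $7,841,825.
Difference $7,841,800 − $7,841,825 = −$25 applied to Unit 3A: Unit 3A becomes $454,400.

Unit 1A: $3,531,550 · Unit 3A: $454,400 · Unit 2B: $2,271,050 · Unit 2A: $1,584,800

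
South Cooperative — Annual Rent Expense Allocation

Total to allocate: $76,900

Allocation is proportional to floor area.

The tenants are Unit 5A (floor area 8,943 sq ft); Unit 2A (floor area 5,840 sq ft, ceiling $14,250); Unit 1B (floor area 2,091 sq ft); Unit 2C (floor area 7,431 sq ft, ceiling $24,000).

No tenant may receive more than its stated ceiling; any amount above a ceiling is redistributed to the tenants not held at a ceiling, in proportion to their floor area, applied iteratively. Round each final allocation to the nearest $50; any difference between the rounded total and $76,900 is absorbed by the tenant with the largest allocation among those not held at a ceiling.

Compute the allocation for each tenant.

Unit 5A: $31,350; Unit 2A: $14,250; Unit 1B: $7,300; Unit 2C: $24,000

Floor area total: 24,305.
Unconstrained shares: Unit 5A 28,295.28; Unit 2A 18,477.51; Unit 1B 6,615.84; Unit 2C 23,511.37.
Cap binds for Unit 2A ($14,250); remaining pool $62,650 reallocated over remaining floor area 18,465.
Cap binds for Unit 2C ($24,000); remaining pool $38,650 reallocated over remaining floor area 11,034.
Remaining shares: Unit 5A 31,325.63 → $31,350; Unit 1B 7,324.37 → $7,300.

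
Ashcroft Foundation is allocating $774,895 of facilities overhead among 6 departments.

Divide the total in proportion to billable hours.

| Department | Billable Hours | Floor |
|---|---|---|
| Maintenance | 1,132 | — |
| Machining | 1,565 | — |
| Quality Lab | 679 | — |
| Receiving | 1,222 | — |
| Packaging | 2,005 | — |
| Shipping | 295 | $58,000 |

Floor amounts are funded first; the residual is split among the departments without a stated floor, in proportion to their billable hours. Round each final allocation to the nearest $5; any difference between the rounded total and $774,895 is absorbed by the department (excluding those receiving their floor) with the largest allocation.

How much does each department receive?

Maintenance: $122,900 | Machining: $169,915 | Quality Lab: $73,720 | Receiving: $132,675 | Packaging: $217,685 | Shipping: $58,000

Minimums first: Shipping $58,000. Remaining pool $716,895.
Remaining pool split over remaining billable hours 6,603: Maintenance 122,902.49 → $122,900; Machining 169,913.78 → $169,915; Quality Lab 73,719.78 → $73,720; Receiving 132,673.89 → $132,675; Packaging 217,685.06 → $217,685.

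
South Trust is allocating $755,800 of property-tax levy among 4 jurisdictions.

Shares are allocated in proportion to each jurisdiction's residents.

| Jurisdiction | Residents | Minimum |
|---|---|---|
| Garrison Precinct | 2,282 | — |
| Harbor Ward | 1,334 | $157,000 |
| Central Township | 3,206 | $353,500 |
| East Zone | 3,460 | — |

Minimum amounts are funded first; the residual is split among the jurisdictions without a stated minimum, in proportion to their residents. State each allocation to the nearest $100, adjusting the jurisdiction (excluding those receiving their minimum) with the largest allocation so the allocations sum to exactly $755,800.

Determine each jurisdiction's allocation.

Guaranteed amounts: Harbor Ward $157,000; Central Township $353,500. Remaining pool $245,300.
Remaining pool split over remaining residents 5,742: Garrison Precinct 97,487.74 → $97,500; East Zone 147,812.26 → $147,800.

Garrison Precinct: $97,500; Harbor Ward: $157,000; Central Township: $353,500; East Zone: $147,800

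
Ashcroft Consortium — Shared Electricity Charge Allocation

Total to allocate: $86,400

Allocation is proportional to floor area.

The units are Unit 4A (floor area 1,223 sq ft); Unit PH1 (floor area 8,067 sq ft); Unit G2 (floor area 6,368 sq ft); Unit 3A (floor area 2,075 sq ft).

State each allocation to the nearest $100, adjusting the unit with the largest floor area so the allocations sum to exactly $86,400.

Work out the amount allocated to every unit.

Unit 4A: $6,000 | Unit PH1: $39,300 | Unit G2: $31,000 | Unit 3A: $10,100

Floor area total: 1,223 + 8,067 + 6,368 + 2,075 = 17,733.
Proportional shares: Unit 4A 5,958.79; Unit PH1 39,304.62; Unit G2 31,026.63; Unit 3A 10,109.96.
At nearest $100: Unit 4A $6,000; Unit PH1 $39,300; Unit G2 $31,000; Unit 3A $10,100. Sum = $86,400.
No rounding difference to absorb.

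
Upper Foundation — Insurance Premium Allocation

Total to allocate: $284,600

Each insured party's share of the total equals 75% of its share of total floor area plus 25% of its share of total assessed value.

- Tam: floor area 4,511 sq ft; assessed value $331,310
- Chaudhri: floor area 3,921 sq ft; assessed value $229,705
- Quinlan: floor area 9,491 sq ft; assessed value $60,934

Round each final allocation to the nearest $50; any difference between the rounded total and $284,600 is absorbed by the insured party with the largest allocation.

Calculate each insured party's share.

Totals — floor area 17,923, assessed value 621,949.
Composite weights (75% floor area + 25% assessed value): Tam 0.3219; Chaudhri 0.2564; Quinlan 0.4217.
Unrounded shares: Tam 91,624.11; Chaudhri 72,974.18; Quinlan 120,001.72.
After rounding ($50): Tam $91,600; Chaudhri $72,950; Quinlan $120,000. Sum = $284,550.
Difference $284,600 − $284,550 = +$50 applied to largest allocation (Quinlan): Quinlan becomes $120,050.

Tam: $91,600; Chaudhri: $72,950; Quinlan: $120,050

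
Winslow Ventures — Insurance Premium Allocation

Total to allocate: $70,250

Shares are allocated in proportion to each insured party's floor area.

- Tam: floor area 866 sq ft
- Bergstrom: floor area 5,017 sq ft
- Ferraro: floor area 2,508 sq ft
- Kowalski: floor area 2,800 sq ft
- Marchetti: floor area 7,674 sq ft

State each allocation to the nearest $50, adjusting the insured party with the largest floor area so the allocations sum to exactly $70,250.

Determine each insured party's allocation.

Floor area total: 18,865.
Raw shares: Tam 866/18,865 × $70,250 = 3,224.83; Bergstrom 5,017/18,865 × $70,250 = 18,682.44; Ferraro 2,508/18,865 × $70,250 = 9,339.36; Kowalski 2,800/18,865 × $70,250 = 10,426.72; Marchetti 7,674/18,865 × $70,250 = 28,576.65.
At nearest $50: Tam $3,200; Bergstrom $18,700; Ferraro $9,350; Kowalski $10,450; Marchetti $28,600. Sum = $70,300.
Difference $70,250 − $70,300 = −$50 applied to largest floor area (Marchetti): Marchetti becomes $28,550.

Tam: $3,200 | Bergstrom: $18,700 | Ferraro: $9,350 | Kowalski: $10,450 | Marchetti: $28,550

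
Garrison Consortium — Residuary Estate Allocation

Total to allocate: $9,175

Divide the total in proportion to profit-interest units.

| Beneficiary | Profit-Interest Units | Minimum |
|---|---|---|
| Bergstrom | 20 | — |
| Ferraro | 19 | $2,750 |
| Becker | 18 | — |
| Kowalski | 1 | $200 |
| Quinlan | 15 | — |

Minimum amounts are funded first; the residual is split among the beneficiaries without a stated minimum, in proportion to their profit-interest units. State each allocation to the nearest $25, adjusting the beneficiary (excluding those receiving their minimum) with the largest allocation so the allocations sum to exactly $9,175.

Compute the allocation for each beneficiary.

Bergstrom: $2,350; Ferraro: $2,750; Becker: $2,125; Kowalski: $200; Quinlan: $1,750

Minimums first: Ferraro $2,750; Kowalski $200. Residual $6,225.
Residual split over remaining profit-interest units 53: Bergstrom 2,349.06 → $2,350; Becker 2,114.15 → $2,125; Quinlan 1,761.79 → $1,750.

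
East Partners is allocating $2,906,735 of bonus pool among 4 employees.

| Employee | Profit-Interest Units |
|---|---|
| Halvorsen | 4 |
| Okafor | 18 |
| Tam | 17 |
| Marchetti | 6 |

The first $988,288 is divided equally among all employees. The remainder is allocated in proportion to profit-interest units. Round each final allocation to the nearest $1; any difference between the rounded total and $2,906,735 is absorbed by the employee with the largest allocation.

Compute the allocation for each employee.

Equal tier: $988,288 ÷ 4 = $247,072 apiece.
Remainder $1,918,447 by profit-interest units (total 45): Halvorsen 170,528.62 → $170,529; Okafor 767,378.80 → $767,379; Tam 724,746.64 → $724,747; Marchetti 255,792.93 → $255,793.
Rounding difference −$1 on remainder applied to Okafor.
Totals: Halvorsen $247,072 + $170,529 = $417,601; Okafor $247,072 + $767,378 = $1,014,450; Tam $247,072 + $724,747 = $971,819; Marchetti $247,072 + $255,793 = $502,865.

Halvorsen: $417,601 · Okafor: $1,014,450 · Tam: $971,819 · Marchetti: $502,865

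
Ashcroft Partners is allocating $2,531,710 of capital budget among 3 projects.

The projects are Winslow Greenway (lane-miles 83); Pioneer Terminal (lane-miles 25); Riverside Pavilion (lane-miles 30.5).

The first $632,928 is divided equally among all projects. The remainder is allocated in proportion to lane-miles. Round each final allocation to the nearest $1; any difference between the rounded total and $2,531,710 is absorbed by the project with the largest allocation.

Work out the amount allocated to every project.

$632,928 shared equally gives $210,976 per project.
Remainder $1,898,782 by lane-miles (total 138.5): Winslow Greenway 1,137,898.24 → $1,137,898; Pioneer Terminal 342,740.43 → $342,740; Riverside Pavilion 418,143.33 → $418,143.
Rounding difference +$1 on remainder applied to Winslow Greenway.
Totals: Winslow Greenway $210,976 + $1,137,899 = $1,348,875; Pioneer Terminal $210,976 + $342,740 = $553,716; Riverside Pavilion $210,976 + $418,143 = $629,119.

Winslow Greenway: $1,348,875 | Pioneer Terminal: $553,716 | Riverside Pavilion: $629,119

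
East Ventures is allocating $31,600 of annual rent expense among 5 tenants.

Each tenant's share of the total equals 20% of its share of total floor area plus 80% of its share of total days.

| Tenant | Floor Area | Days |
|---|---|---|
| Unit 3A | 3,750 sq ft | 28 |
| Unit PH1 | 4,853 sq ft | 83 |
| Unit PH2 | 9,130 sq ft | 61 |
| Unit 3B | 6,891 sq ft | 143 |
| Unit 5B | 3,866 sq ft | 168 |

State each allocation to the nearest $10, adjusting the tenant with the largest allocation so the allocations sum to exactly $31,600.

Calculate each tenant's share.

Totals — floor area 28,490, days 483.
Combined weights (20% floor area + 80% days): Unit 3A 0.0727; Unit PH1 0.1715; Unit PH2 0.1651; Unit 3B 0.2852; Unit 5B 0.3054.
Proportional shares: Unit 3A 2,297.38; Unit PH1 5,420.73; Unit PH2 5,218.04; Unit 3B 9,013.20; Unit 5B 9,650.65.
After rounding ($10): Unit 3A $2,300; Unit PH1 $5,420; Unit PH2 $5,220; Unit 3B $9,010; Unit 5B $9,650. Sum = $31,600.
Sum already equals the total — no adjustment.

Unit 3A: $2,300; Unit PH1: $5,420; Unit PH2: $5,220; Unit 3B: $9,010; Unit 5B: $9,650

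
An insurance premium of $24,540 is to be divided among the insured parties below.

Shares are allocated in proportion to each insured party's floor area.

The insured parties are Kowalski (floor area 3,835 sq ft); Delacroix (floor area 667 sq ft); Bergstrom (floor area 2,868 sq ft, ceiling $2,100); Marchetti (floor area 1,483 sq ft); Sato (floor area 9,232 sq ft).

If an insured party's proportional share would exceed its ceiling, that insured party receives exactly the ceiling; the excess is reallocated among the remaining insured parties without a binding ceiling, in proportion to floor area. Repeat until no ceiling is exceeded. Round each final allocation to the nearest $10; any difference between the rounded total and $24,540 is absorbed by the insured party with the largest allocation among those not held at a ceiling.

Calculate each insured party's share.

Kowalski: $5,660; Delacroix: $980; Bergstrom: $2,100; Marchetti: $2,190; Sato: $13,610

Sum of floor area: 18,085.
Pro-rata shares before constraints: Kowalski 5,203.81; Delacroix 905.07; Bergstrom 3,891.66; Marchetti 2,012.32; Sato 12,527.14.
Capped: Bergstrom ($2,100); remaining pool $22,440 reallocated over remaining floor area 15,217.
Shares after redistribution: Kowalski 5,655.35 → $5,660; Delacroix 983.60 → $980; Marchetti 2,186.93 → $2,190; Sato 13,614.12 → $13,610.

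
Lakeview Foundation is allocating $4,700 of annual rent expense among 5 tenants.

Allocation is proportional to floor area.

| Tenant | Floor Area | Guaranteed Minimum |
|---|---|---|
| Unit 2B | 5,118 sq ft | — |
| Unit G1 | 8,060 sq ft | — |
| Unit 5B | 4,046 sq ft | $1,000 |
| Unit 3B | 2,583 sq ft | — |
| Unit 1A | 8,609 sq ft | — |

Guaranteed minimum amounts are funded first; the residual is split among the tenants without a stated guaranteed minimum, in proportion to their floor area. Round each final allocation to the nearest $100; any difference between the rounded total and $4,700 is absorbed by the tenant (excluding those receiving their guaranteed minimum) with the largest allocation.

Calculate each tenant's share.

Unit 2B: $800 · Unit G1: $1,200 · Unit 5B: $1,000 · Unit 3B: $400 · Unit 1A: $1,300

Fund the minimums — Unit 5B $1,000. Residual $3,700.
Residual split over remaining floor area 24,370: Unit 2B 777.05 → $800; Unit G1 1,223.72 → $1,200; Unit 3B 392.17 → $400; Unit 1A 1,307.07 → $1,300.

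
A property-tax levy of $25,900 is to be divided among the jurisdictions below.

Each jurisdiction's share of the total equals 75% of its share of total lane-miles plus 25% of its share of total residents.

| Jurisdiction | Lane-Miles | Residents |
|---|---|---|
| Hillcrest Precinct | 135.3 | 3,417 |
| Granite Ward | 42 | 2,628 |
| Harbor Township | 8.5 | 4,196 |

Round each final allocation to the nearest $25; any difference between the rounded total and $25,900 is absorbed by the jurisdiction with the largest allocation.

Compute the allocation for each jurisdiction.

Hillcrest Precinct: $16,300; Granite Ward: $6,050; Harbor Township: $3,550

Lane-miles total 185.8; residents total 10,241.
Blended shares (75% lane-miles + 25% residents): Hillcrest Precinct 0.6296; Granite Ward 0.2337; Harbor Township 0.1367.
Unrounded shares: Hillcrest Precinct 16,305.77; Granite Ward 6,052.60; Harbor Township 3,541.63.
Rounded to nearest $25: Hillcrest Precinct $16,300; Granite Ward $6,050; Harbor Township $3,550. Sum = $25,900.
No rounding difference to absorb.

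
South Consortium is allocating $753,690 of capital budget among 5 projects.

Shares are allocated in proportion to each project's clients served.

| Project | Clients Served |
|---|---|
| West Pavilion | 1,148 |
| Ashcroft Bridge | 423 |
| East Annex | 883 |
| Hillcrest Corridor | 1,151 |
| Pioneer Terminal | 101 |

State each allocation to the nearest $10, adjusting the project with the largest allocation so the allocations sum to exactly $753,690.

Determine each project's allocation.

West Pavilion: $233,470 · Ashcroft Bridge: $86,030 · East Annex: $179,580 · Hillcrest Corridor: $234,070 · Pioneer Terminal: $20,540

Combined clients served = 3,706.
Unrounded shares: West Pavilion 1,148/3,706 × $753,690 = 233,469.00; Ashcroft Bridge 423/3,706 × $753,690 = 86,025.60; East Annex 883/3,706 × $753,690 = 179,575.90; Hillcrest Corridor 1,151/3,706 × $753,690 = 234,079.11; Pioneer Terminal 101/3,706 × $753,690 = 20,540.39.
Rounded to nearest $10: West Pavilion $233,470; Ashcroft Bridge $86,030; East Annex $179,580; Hillcrest Corridor $234,080; Pioneer Terminal $20,540. Sum = $753,700.
Difference $753,690 − $753,700 = −$10 applied to largest allocation (Hillcrest Corridor): Hillcrest Corridor becomes $234,070.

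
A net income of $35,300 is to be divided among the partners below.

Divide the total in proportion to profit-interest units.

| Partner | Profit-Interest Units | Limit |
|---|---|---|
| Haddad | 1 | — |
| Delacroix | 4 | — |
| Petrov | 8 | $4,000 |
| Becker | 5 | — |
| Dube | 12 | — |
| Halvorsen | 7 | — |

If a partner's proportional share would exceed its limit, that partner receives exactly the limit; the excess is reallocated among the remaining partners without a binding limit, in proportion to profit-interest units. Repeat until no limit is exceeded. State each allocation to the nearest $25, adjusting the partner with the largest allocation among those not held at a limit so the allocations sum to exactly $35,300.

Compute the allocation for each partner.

Combined profit-interest units = 37.
Unconstrained shares: Haddad 954.05; Delacroix 3,816.22; Petrov 7,632.43; Becker 4,770.27; Dube 11,448.65; Halvorsen 6,678.38.
Cap binds for Petrov ($4,000); balance $31,300 reallocated over remaining profit-interest units 29.
Remaining shares: Haddad 1,079.31 → $1,075; Delacroix 4,317.24 → $4,325; Becker 5,396.55 → $5,400; Dube 12,951.72 → $12,950; Halvorsen 7,555.17 → $7,550.

Haddad: $1,075 | Delacroix: $4,325 | Petrov: $4,000 | Becker: $5,400 | Dube: $12,950 | Halvorsen: $7,550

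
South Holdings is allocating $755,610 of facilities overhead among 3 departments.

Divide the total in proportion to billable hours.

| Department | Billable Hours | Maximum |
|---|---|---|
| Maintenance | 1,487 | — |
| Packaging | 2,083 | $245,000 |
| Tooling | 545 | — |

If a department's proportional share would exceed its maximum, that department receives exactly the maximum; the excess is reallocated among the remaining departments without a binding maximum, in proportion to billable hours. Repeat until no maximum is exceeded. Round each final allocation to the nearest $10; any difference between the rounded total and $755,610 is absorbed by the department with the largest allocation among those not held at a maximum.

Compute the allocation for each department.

Maintenance: $373,660 · Packaging: $245,000 · Tooling: $136,950

Billable hours total: 4,115.
Unconstrained shares: Maintenance 273,047.89; Packaging 382,487.39; Tooling 100,074.71.
Held at cap: Packaging ($245,000); balance $510,610 reallocated over remaining billable hours 2,032.
Redistributed shares: Maintenance 373,659.98 → $373,660; Tooling 136,950.02 → $136,950.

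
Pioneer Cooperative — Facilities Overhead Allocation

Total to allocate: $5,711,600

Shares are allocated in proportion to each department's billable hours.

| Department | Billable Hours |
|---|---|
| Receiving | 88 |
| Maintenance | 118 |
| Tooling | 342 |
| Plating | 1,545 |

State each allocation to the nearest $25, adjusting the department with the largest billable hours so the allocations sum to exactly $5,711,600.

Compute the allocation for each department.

Billable hours total: 2,093.
Unrounded shares: Receiving 88/2,093 × $5,711,600 = 240,143.72; Maintenance 118/2,093 × $5,711,600 = 322,010.89; Tooling 342/2,093 × $5,711,600 = 933,285.81; Plating 1,545/2,093 × $5,711,600 = 4,216,159.58.
At nearest $25: Receiving $240,150; Maintenance $322,000; Tooling $933,275; Plating $4,216,150. Sum = $5,711,575.
Difference $5,711,600 − $5,711,575 = +$25 applied to largest billable hours (Plating): Plating becomes $4,216,175.

Receiving: $240,150 · Maintenance: $322,000 · Tooling: $933,275 · Plating: $4,216,175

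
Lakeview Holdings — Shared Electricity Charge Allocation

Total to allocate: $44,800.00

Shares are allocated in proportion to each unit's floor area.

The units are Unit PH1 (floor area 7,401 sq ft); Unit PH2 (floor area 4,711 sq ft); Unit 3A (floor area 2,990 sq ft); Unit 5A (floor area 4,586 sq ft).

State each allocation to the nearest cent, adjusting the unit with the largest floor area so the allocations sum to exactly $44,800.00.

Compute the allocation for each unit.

Total floor area = 7,401 + 4,711 + 2,990 + 4,586 = 19,688.
Pro-rata amounts: Unit PH1 16,840.9590; Unit PH2 10,719.8700; Unit 3A 6,803.7383; Unit 5A 10,435.4328.
Rounded to nearest cent: Unit PH1 $16,840.96; Unit PH2 $10,719.87; Unit 3A $6,803.74; Unit 5A $10,435.43. Sum = $44,800.00.
No rounding difference to absorb.

Unit PH1: $16,840.96; Unit PH2: $10,719.87; Unit 3A: $6,803.74; Unit 5A: $10,435.43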